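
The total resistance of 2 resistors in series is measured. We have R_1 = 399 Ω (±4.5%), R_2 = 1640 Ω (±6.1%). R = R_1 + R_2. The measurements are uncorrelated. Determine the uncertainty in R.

R is a linear combination, so absolute uncertainties add in quadrature:
  (δR_1)² = 322;  (δR_2)² = 10000
δR = √(10300) = 102 Ω

102 Ω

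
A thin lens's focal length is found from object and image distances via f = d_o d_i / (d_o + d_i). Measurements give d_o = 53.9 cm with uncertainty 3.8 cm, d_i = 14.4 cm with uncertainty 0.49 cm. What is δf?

0.349 cm

∂f/∂d_o = (d_i/(d_o+d_i))² = 0.0445;  ∂f/∂d_i = (d_o/(d_o+d_i))² = 0.623
δf = √((∂f/∂d_o · δd_o)² + (∂f/∂d_i · δd_i)²) = √(0.0285 + 0.0931) = 0.349 cm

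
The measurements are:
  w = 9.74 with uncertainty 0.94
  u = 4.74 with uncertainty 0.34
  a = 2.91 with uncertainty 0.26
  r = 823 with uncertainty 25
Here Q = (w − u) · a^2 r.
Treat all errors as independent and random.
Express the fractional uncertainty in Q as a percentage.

27.0%

Let h = w − u = 5.00. δh = √(δw² + δu²) = √(0.884 + 0.116) = 1.000, so δh/h = 0.200.
Q is then a monomial in h, a, r:
δQ/Q = √((δh/h)² + (2·δa/a)² + (1·δr/r)²) = √(0.0400 + 0.0319 + 0.000923) = 0.270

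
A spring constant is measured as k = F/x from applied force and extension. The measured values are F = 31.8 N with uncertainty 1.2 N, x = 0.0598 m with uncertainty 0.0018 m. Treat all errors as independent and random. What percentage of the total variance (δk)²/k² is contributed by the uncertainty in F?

(δk/k)² = (1·δF/F)² + (-1·δx/x)²
  F term: (1×0.0377)² = 0.00142
  x term: (-1×0.0301)² = 0.000906
Total = 0.00233. Share from F = 0.00142/0.00233 = 0.611.

61.1%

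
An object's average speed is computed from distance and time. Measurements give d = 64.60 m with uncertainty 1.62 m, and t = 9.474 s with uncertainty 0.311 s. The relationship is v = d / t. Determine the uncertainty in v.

Products/powers → add relative errors in quadrature, weighted by exponent:
  (1·δd/d)² = (1×0.0251)² = 0.000629;  (-1·δt/t)² = (-1×0.0328)² = 0.00108
δv/v = √(0.00171) = 0.0413
v = 6.819 m/s, so δv = 0.0413 × 6.819 = 0.282 m/s.

0.282 m/s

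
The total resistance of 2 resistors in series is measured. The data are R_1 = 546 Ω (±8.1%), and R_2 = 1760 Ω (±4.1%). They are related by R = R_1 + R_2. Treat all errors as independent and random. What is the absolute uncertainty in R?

R is a linear combination, so absolute uncertainties add in quadrature:
  (δR_1)² = 1960;  (δR_2)² = 5210
δR = √(7160) = 84.6 Ω

84.6 Ω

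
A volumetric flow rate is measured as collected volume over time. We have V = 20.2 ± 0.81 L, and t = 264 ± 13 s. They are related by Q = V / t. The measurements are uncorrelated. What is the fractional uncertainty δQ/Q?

Each factor contributes (exponent × relative error)² to (δQ/Q)²:
  (1·δV/V)² = (1×0.0401)² = 0.00161;  (-1·δt/t)² = (-1×0.0492)² = 0.00242
δQ/Q = √(0.00403) = 0.0635

0.0635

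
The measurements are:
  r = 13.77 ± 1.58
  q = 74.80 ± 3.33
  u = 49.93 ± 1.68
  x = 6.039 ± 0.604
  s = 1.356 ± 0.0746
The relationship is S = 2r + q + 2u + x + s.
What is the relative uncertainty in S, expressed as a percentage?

Absolute uncertainties add in quadrature for a linear combination:
  (2·δr)² = 9.99;  (δq)² = 11.1;  (2·δu)² = 11.3;  (δx)² = 0.365;  (δs)² = 0.00557
δS = √(32.7) = 5.72
S = 209.6, so δS/S = 5.72/209.6 = 0.0273.

2.73%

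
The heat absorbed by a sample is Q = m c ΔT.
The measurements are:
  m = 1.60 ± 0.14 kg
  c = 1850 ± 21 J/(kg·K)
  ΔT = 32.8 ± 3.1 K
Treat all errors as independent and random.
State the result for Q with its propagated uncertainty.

Q is a product of powers, so relative uncertainties combine in quadrature:
  (1·δm/m)² = (1×0.0875)² = 0.00766;  (1·δc/c)² = (1×0.0114)² = 0.000129;  (1·δΔT/ΔT)² = (1×0.0945)² = 0.00893
δQ/Q = √(0.0167) = 0.129
Q = 97100 J, so δQ = 0.129 × 97100 = 12600 J.

97100 ± 12600 J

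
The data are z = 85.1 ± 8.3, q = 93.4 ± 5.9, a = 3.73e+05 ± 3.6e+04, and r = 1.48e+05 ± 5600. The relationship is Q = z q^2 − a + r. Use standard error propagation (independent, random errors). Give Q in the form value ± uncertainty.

Let p = z·q^2 = 7.42e+05. δp/p = √((1·δz/z)² + (2·δq/q)²) = √(0.00951 + 0.0160) = 0.160, so δp = 1.18e+05.
Q = p − a + r: δQ = √(δp² + δa² + δr²) = √(1.4e+10 + 1.3e+09 + 3.14e+07) = 1.24e+05
Q = 5.17e+05.

(5.17 ± 1.24) × 10^5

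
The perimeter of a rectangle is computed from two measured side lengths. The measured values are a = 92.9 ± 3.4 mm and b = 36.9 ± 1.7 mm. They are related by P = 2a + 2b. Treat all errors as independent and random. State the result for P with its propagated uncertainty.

260 ± 7.60 mm

P is a linear combination, so absolute uncertainties add in quadrature:
  (2·δa)² = 46.2;  (2·δb)² = 11.6
δP = √(57.8) = 7.60 mm
P = 260 mm.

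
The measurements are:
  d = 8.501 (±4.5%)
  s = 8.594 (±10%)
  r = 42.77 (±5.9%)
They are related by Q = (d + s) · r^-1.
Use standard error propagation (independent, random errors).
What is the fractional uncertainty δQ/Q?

0.0807

Let u = d + s = 17.09. δu = √(δd² + δs²) = √(0.146 + 0.739) = 0.941, so δu/u = 0.0550.
Q is then a monomial in u, r:
δQ/Q = √((δu/u)² + (-1·δr/r)²) = √(0.00303 + 0.00348) = 0.0807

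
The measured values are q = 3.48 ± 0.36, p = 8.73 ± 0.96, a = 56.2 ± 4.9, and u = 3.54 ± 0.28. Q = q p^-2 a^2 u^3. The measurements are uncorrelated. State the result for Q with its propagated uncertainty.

Since Q is a product/quotient, work with relative uncertainties:
  (1·δq/q)² = (1×0.103)² = 0.0107;  (-2·δp/p)² = (-2×0.110)² = 0.0484;  (2·δa/a)² = (2×0.0872)² = 0.0304;  (3·δu/u)² = (3×0.0791)² = 0.0563
δQ/Q = √(0.146) = 0.382
Q = 6400, so δQ = 0.382 × 6400 = 2440.

6400 ± 2440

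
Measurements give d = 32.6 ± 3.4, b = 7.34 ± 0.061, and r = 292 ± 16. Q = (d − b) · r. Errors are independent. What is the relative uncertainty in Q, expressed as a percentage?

14.5%

Let u = d − b = 25.3. δu = √(δd² + δb²) = √(11.6 + 0.00372) = 3.40, so δu/u = 0.135.
Q is then a monomial in u, r:
δQ/Q = √((δu/u)² + (1·δr/r)²) = √(0.0181 + 0.00300) = 0.145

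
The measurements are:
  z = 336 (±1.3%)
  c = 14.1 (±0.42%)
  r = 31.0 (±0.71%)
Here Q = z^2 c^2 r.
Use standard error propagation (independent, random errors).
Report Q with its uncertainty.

For a monomial Q ∝ z^2, c^2, r, fractional errors add in quadrature:
  (2·δz/z)² = (2×0.0130)² = 0.000676;  (2·δc/c)² = (2×0.00420)² = 7.06e-05;  (1·δr/r)² = (1×0.00710)² = 5.04e-05
δQ/Q = √(0.000797) = 0.0282
Q = 6.96e+08, so δQ = 0.0282 × 6.96e+08 = 1.96e+07.

(6.96 ± 0.196) × 10^8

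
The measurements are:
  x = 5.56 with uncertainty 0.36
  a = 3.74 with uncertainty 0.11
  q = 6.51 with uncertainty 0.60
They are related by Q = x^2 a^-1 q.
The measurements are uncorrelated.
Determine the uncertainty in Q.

8.70

Each factor contributes (exponent × relative error)² to (δQ/Q)²:
  (2·δx/x)² = (2×0.0647)² = 0.0168;  (-1·δa/a)² = (-1×0.0294)² = 0.000865;  (1·δq/q)² = (1×0.0922)² = 0.00849
δQ/Q = √(0.0261) = 0.162
Q = 53.8, so δQ = 0.162 × 53.8 = 8.70.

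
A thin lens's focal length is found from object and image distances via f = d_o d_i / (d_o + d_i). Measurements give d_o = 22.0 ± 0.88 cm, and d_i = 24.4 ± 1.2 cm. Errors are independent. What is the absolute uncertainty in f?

0.363 cm

∂f/∂d_o = (d_i/(d_o+d_i))² = 0.277;  ∂f/∂d_i = (d_o/(d_o+d_i))² = 0.225
δf = √((∂f/∂d_o · δd_o)² + (∂f/∂d_i · δd_i)²) = √(0.0592 + 0.0728) = 0.363 cm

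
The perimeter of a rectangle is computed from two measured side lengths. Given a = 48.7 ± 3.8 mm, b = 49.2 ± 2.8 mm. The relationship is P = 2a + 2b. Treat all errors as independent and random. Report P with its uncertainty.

Absolute uncertainties add in quadrature for a linear combination:
  (2·δa)² = 57.8;  (2·δb)² = 31.4
δP = √(89.1) = 9.44 mm
P = 196 mm.

196 ± 9.44 mm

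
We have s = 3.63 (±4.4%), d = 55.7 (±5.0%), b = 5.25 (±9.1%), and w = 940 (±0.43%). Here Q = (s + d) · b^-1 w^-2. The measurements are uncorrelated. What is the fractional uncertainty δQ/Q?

0.103

Let u = s + d = 59.3. δu = √(δs² + δd²) = √(0.0255 + 7.76) = 2.79, so δu/u = 0.0470.
Q is then a monomial in u, b, w:
δQ/Q = √((δu/u)² + (-1·δb/b)² + (-2·δw/w)²) = √(0.00221 + 0.00828 + 7.4e-05) = 0.103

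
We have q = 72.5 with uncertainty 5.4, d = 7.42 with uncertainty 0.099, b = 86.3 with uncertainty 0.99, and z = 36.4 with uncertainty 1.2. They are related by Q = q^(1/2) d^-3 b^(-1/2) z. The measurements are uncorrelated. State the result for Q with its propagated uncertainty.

0.0817 ± 0.00523

Since Q is a product/quotient, work with relative uncertainties:
  (½·δq/q)² = (0.5×0.0745)² = 0.00139;  (-3·δd/d)² = (-3×0.0133)² = 0.00160;  (−½·δb/b)² = (-0.5×0.0115)² = 3.29e-05;  (1·δz/z)² = (1×0.0330)² = 0.00109
δQ/Q = √(0.00411) = 0.0641
Q = 0.0817, so δQ = 0.0641 × 0.0817 = 0.00523.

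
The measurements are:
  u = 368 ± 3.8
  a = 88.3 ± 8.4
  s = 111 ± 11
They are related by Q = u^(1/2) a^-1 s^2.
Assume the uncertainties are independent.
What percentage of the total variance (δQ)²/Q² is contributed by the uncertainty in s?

(δQ/Q)² = (½·δu/u)² + (-1·δa/a)² + (2·δs/s)²
  u term: (0.5×0.0103)² = 2.67e-05
  a term: (-1×0.0951)² = 0.00905
  s term: (2×0.0991)² = 0.0393
Total = 0.0484. Share from s = 0.0393/0.0484 = 0.812.

81.2%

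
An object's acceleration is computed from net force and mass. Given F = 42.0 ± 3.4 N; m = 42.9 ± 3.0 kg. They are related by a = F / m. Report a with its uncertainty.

Since a is a product/quotient, work with relative uncertainties:
  (1·δF/F)² = (1×0.0810)² = 0.00655;  (-1·δm/m)² = (-1×0.0699)² = 0.00489
δa/a = √(0.0114) = 0.107
a = 0.979 m/s^2, so δa = 0.107 × 0.979 = 0.105 m/s^2.

0.979 ± 0.105 m/s^2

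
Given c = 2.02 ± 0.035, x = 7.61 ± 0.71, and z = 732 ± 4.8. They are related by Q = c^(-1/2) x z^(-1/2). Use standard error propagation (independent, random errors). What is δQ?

Q is a product of powers, so relative uncertainties combine in quadrature:
  (−½·δc/c)² = (-0.5×0.0173)² = 7.51e-05;  (1·δx/x)² = (1×0.0933)² = 0.00870;  (−½·δz/z)² = (-0.5×0.00656)² = 1.07e-05
δQ/Q = √(0.00879) = 0.0938
Q = 0.198, so δQ = 0.0938 × 0.198 = 0.0186.

0.0186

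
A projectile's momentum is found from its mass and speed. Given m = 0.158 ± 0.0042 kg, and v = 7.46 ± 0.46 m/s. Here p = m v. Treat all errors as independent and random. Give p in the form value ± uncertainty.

p is a product of powers, so relative uncertainties combine in quadrature:
  (1·δm/m)² = (1×0.0266)² = 0.000707;  (1·δv/v)² = (1×0.0617)² = 0.00380
δp/p = √(0.00451) = 0.0671
p = 1.18 kg·m/s, so δp = 0.0671 × 1.18 = 0.0791 kg·m/s.

1.18 ± 0.0791 kg·m/s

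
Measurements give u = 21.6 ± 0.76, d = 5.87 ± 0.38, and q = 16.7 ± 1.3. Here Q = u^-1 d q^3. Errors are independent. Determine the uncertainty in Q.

310

Products/powers → add relative errors in quadrature, weighted by exponent:
  (-1·δu/u)² = (-1×0.0352)² = 0.00124;  (1·δd/d)² = (1×0.0647)² = 0.00419;  (3·δq/q)² = (3×0.0778)² = 0.0545
δQ/Q = √(0.0600) = 0.245
Q = 1270, so δQ = 0.245 × 1270 = 310.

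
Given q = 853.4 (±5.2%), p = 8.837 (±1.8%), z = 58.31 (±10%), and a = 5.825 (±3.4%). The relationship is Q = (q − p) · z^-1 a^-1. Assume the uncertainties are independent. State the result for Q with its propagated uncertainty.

Let u = q − p = 844.6. δu = √(δq² + δp²) = √(1970 + 0.0253) = 44.4, so δu/u = 0.0525.
Q is then a monomial in u, z, a:
δQ/Q = √((δu/u)² + (-1·δz/z)² + (-1·δa/a)²) = √(0.00276 + 0.0100 + 0.00116) = 0.118
Q = 2.487, so δQ = 0.118 × 2.487 = 0.293.

2.487 ± 0.293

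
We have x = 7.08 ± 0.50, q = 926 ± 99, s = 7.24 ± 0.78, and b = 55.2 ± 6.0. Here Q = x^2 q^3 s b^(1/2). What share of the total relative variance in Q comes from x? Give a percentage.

14.5%

(δQ/Q)² = (2·δx/x)² + (3·δq/q)² + (1·δs/s)² + (½·δb/b)²
  x term: (2×0.0706)² = 0.0199
  q term: (3×0.107)² = 0.103
  s term: (1×0.108)² = 0.0116
  b term: (0.5×0.109)² = 0.00295
Total = 0.137. Share from x = 0.0199/0.137 = 0.145.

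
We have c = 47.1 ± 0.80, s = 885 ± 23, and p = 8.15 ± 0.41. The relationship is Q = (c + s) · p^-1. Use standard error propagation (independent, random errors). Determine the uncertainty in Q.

Let u = c + s = 932. δu = √(δc² + δs²) = √(0.640 + 529) = 23.0, so δu/u = 0.0247.
Q is then a monomial in u, p:
δQ/Q = √((δu/u)² + (-1·δp/p)²) = √(0.000610 + 0.00253) = 0.0560
Q = 114, so δQ = 0.0560 × 114 = 6.41.

6.41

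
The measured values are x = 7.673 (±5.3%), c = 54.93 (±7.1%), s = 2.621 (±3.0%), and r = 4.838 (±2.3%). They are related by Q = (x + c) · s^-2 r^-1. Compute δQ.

Let u = x + c = 62.60. δu = √(δx² + δc²) = √(0.165 + 15.2) = 3.92, so δu/u = 0.0626.
Q is then a monomial in u, s, r:
δQ/Q = √((δu/u)² + (-2·δs/s)² + (-1·δr/r)²) = √(0.00392 + 0.00360 + 0.000529) = 0.0897
Q = 1.884, so δQ = 0.0897 × 1.884 = 0.169.

0.169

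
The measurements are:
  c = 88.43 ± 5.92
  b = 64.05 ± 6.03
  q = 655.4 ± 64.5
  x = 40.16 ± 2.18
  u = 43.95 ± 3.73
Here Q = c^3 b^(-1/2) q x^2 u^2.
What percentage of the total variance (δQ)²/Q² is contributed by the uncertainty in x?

12.7%

(δQ/Q)² = (3·δc/c)² + (−½·δb/b)² + (1·δq/q)² + (2·δx/x)² + (2·δu/u)²
  c term: (3×0.0669)² = 0.0403
  b term: (-0.5×0.0941)² = 0.00222
  q term: (1×0.0984)² = 0.00969
  x term: (2×0.0543)² = 0.0118
  u term: (2×0.0849)² = 0.0288
Total = 0.0928. Share from x = 0.0118/0.0928 = 0.127.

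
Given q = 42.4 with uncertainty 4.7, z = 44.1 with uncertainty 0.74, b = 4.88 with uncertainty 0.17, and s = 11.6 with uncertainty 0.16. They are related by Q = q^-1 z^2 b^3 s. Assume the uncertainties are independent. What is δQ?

9680

Relative error in a monomial: (δQ/Q)² = Σ (nᵢ · δxᵢ/xᵢ)².
  (-1·δq/q)² = (-1×0.111)² = 0.0123;  (2·δz/z)² = (2×0.0168)² = 0.00113;  (3·δb/b)² = (3×0.0348)² = 0.0109;  (1·δs/s)² = (1×0.0138)² = 0.000190
δQ/Q = √(0.0245) = 0.157
Q = 61800, so δQ = 0.157 × 61800 = 9680.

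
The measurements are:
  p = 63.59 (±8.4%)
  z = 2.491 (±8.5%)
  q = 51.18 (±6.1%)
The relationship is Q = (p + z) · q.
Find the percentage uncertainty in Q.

Let u = p + z = 66.08. δu = √(δp² + δz²) = √(28.5 + 0.0448) = 5.35, so δu/u = 0.0809.
Q is then a monomial in u, q:
δQ/Q = √((δu/u)² + (1·δq/q)²) = √(0.00654 + 0.00372) = 0.101

10.1%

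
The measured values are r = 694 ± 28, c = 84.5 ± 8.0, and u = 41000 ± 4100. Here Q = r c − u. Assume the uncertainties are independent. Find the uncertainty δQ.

Let p = r·c = 58600. δp/p = √((1·δr/r)² + (1·δc/c)²) = √(0.00163 + 0.00896) = 0.103, so δp = 6040.
Q = p − u: δQ = √(δp² + δu²) = √(3.64e+07 + 1.68e+07) = 7300

7300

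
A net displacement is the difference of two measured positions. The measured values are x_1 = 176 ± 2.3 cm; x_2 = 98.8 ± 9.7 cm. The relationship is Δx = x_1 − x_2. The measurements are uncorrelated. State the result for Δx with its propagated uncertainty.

Absolute uncertainties add in quadrature for a linear combination:
  (δx_1)² = 5.29;  (δx_2)² = 94.1
δΔx = √(99.4) = 9.97 cm
Δx = 77.2 cm.

77.2 ± 9.97 cm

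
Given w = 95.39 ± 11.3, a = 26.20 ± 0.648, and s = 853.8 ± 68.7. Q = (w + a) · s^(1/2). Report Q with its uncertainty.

Let u = w + a = 121.6. δu = √(δw² + δa²) = √(128 + 0.420) = 11.3, so δu/u = 0.0931.
Q is then a monomial in u, s:
δQ/Q = √((δu/u)² + (½·δs/s)²) = √(0.00867 + 0.00162) = 0.101
Q = 3553, so δQ = 0.101 × 3553 = 360.

3553 ± 360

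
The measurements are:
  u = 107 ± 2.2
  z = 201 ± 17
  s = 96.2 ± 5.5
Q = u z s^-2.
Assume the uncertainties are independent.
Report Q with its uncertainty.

Q is a product of powers, so relative uncertainties combine in quadrature:
  (1·δu/u)² = (1×0.0206)² = 0.000423;  (1·δz/z)² = (1×0.0846)² = 0.00715;  (-2·δs/s)² = (-2×0.0572)² = 0.0131
δQ/Q = √(0.0207) = 0.144
Q = 2.32, so δQ = 0.144 × 2.32 = 0.334.

2.32 ± 0.334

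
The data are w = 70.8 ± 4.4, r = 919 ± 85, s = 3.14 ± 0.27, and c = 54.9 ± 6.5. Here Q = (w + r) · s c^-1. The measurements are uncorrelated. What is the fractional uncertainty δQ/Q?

Let u = w + r = 990. δu = √(δw² + δr²) = √(19.4 + 7220) = 85.1, so δu/u = 0.0860.
Q is then a monomial in u, s, c:
δQ/Q = √((δu/u)² + (1·δs/s)² + (-1·δc/c)²) = √(0.00739 + 0.00739 + 0.0140) = 0.170

0.170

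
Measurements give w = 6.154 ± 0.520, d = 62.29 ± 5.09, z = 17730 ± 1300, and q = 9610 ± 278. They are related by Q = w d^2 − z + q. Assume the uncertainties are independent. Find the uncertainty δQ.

4590

Let p = w·d^2 = 23880. δp/p = √((1·δw/w)² + (2·δd/d)²) = √(0.00714 + 0.0267) = 0.184, so δp = 4390.
Q = p − z + q: δQ = √(δp² + δz² + δq²) = √(1.93e+07 + 1.69e+06 + 77300) = 4590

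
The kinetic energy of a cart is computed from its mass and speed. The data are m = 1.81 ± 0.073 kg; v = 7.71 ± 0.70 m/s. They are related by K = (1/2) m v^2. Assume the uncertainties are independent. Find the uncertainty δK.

10.0 J

For a monomial K ∝ m, v^2, fractional errors add in quadrature:
  (1·δm/m)² = (1×0.0403)² = 0.00163;  (2·δv/v)² = (2×0.0908)² = 0.0330
δK/K = √(0.0346) = 0.186
K = 53.8 J, so δK = 0.186 × 53.8 = 10.0 J.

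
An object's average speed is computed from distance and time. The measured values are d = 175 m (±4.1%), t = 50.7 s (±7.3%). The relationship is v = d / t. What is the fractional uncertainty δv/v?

Each factor contributes (exponent × relative error)² to (δv/v)²:
  (1·δd/d)² = (1×0.0410)² = 0.00168;  (-1·δt/t)² = (-1×0.0730)² = 0.00533
δv/v = √(0.00701) = 0.0837

0.0837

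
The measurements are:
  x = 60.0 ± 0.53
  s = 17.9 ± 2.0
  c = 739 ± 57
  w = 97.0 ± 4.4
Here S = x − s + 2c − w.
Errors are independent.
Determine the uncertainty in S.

114

Sums and differences: (δS)² = Σ (cᵢ δxᵢ)².
  (δx)² = 0.281;  (δs)² = 4.00;  (2·δc)² = 13000;  (δw)² = 19.4
δS = √(13000) = 114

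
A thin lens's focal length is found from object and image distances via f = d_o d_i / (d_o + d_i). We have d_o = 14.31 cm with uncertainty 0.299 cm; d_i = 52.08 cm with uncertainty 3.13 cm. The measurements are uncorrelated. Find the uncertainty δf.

∂f/∂d_o = (d_i/(d_o+d_i))² = 0.615;  ∂f/∂d_i = (d_o/(d_o+d_i))² = 0.0465
δf = √((∂f/∂d_o · δd_o)² + (∂f/∂d_i · δd_i)²) = √(0.0339 + 0.0211) = 0.235 cm

0.235 cm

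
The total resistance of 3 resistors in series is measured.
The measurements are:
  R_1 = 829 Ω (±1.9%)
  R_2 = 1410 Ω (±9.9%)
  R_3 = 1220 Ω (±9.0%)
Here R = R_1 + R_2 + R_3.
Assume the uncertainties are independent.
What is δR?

For a sum/difference, combine absolute errors in quadrature:
  (δR_1)² = 248;  (δR_2)² = 19500;  (δR_3)² = 12100
δR = √(31800) = 178 Ω

178 Ω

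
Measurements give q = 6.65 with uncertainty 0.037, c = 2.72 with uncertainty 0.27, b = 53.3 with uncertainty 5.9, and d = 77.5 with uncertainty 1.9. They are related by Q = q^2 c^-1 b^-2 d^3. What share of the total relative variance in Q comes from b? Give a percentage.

76.1%

(δQ/Q)² = (2·δq/q)² + (-1·δc/c)² + (-2·δb/b)² + (3·δd/d)²
  q term: (2×0.00556)² = 0.000124
  c term: (-1×0.0993)² = 0.00985
  b term: (-2×0.111)² = 0.0490
  d term: (3×0.0245)² = 0.00541
Total = 0.0644. Share from b = 0.0490/0.0644 = 0.761.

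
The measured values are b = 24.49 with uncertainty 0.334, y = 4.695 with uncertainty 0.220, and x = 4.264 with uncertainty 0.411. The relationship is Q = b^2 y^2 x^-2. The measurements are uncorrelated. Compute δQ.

157

For a monomial Q ∝ b^2, y^2, x^-2, fractional errors add in quadrature:
  (2·δb/b)² = (2×0.0136)² = 0.000744;  (2·δy/y)² = (2×0.0469)² = 0.00878;  (-2·δx/x)² = (-2×0.0964)² = 0.0372
δQ/Q = √(0.0467) = 0.216
Q = 727.1, so δQ = 0.216 × 727.1 = 157.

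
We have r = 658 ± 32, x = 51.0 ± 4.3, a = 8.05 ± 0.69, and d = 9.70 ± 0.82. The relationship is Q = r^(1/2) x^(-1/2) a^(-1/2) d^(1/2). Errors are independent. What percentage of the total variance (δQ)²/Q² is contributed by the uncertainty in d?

(δQ/Q)² = (½·δr/r)² + (−½·δx/x)² + (−½·δa/a)² + (½·δd/d)²
  r term: (0.5×0.0486)² = 0.000591
  x term: (-0.5×0.0843)² = 0.00178
  a term: (-0.5×0.0857)² = 0.00184
  d term: (0.5×0.0845)² = 0.00179
Total = 0.00599. Share from d = 0.00179/0.00599 = 0.298.

29.8%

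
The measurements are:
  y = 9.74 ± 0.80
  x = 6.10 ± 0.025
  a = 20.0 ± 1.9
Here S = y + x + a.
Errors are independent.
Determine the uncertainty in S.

For a sum/difference, combine absolute errors in quadrature:
  (δy)² = 0.640;  (δx)² = 0.000625;  (δa)² = 3.61
δS = √(4.25) = 2.06

2.06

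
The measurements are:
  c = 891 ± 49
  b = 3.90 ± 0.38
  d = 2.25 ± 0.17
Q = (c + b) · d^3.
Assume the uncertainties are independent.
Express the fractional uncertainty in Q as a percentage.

23.3%

Let u = c + b = 895. δu = √(δc² + δb²) = √(2400 + 0.144) = 49.0, so δu/u = 0.0548.
Q is then a monomial in u, d:
δQ/Q = √((δu/u)² + (3·δd/d)²) = √(0.00300 + 0.0514) = 0.233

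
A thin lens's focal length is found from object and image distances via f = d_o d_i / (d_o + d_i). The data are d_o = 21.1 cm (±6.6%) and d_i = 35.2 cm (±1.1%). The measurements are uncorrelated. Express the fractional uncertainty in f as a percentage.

∂f/∂d_o = (d_i/(d_o+d_i))² = 0.391;  ∂f/∂d_i = (d_o/(d_o+d_i))² = 0.140
δf = √((∂f/∂d_o · δd_o)² + (∂f/∂d_i · δd_i)²) = √(0.296 + 0.00296) = 0.547 cm
f = 13.2 cm, so δf/f = 0.547/13.2 = 0.0415.

4.15%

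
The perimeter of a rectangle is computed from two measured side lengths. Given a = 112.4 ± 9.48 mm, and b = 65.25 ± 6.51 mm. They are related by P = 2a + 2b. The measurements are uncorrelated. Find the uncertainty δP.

23.0 mm

Sums and differences: (δP)² = Σ (cᵢ δxᵢ)².
  (2·δa)² = 359;  (2·δb)² = 170
δP = √(529) = 23.0 mm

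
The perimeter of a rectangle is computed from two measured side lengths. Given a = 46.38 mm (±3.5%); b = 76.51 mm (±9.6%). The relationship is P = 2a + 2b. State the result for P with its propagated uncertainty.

For a sum/difference, combine absolute errors in quadrature:
  (2·δa)² = 10.5;  (2·δb)² = 216
δP = √(226) = 15.0 mm
P = 245.8 mm.

245.8 ± 15.0 mm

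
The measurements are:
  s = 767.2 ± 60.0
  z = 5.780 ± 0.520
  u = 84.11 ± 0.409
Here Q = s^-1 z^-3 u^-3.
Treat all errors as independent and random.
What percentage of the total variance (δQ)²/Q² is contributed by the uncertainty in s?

(δQ/Q)² = (-1·δs/s)² + (-3·δz/z)² + (-3·δu/u)²
  s term: (-1×0.0782)² = 0.00612
  z term: (-3×0.0900)² = 0.0728
  u term: (-3×0.00486)² = 0.000213
Total = 0.0792. Share from s = 0.00612/0.0792 = 0.0773.

7.73%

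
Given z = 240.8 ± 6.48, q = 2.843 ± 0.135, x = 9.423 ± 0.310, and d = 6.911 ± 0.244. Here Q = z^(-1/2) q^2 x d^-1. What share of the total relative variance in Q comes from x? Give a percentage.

(δQ/Q)² = (−½·δz/z)² + (2·δq/q)² + (1·δx/x)² + (-1·δd/d)²
  z term: (-0.5×0.0269)² = 0.000181
  q term: (2×0.0475)² = 0.00902
  x term: (1×0.0329)² = 0.00108
  d term: (-1×0.0353)² = 0.00125
Total = 0.0115. Share from x = 0.00108/0.0115 = 0.0939.

9.39%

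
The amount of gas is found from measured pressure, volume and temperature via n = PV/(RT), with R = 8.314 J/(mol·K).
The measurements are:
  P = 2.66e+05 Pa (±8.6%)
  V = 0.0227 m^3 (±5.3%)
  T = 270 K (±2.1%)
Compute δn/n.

Each factor contributes (exponent × relative error)² to (δn/n)²:
  (1·δP/P)² = (1×0.0860)² = 0.00740;  (1·δV/V)² = (1×0.0530)² = 0.00281;  (-1·δT/T)² = (-1×0.0210)² = 0.000441
δn/n = √(0.0106) = 0.103

0.103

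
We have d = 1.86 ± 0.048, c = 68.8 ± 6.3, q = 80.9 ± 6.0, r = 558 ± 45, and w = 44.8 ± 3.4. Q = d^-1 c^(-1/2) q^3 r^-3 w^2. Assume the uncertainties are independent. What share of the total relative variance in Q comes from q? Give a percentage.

37.0%

(δQ/Q)² = (-1·δd/d)² + (−½·δc/c)² + (3·δq/q)² + (-3·δr/r)² + (2·δw/w)²
  d term: (-1×0.0258)² = 0.000666
  c term: (-0.5×0.0916)² = 0.00210
  q term: (3×0.0742)² = 0.0495
  r term: (-3×0.0806)² = 0.0585
  w term: (2×0.0759)² = 0.0230
Total = 0.134. Share from q = 0.0495/0.134 = 0.370.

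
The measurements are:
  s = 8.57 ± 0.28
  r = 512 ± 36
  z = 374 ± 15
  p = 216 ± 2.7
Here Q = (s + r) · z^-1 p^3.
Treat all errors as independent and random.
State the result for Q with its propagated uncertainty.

Let u = s + r = 521. δu = √(δs² + δr²) = √(0.0784 + 1300) = 36.0, so δu/u = 0.0692.
Q is then a monomial in u, z, p:
δQ/Q = √((δu/u)² + (-1·δz/z)² + (3·δp/p)²) = √(0.00478 + 0.00161 + 0.00141) = 0.0883
Q = 1.4e+07, so δQ = 0.0883 × 1.4e+07 = 1.24e+06.

(1.40 ± 0.124) × 10^7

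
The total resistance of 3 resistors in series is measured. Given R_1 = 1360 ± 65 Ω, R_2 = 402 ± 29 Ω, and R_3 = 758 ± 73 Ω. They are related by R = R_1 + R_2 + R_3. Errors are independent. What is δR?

102 Ω

Absolute uncertainties add in quadrature for a linear combination:
  (δR_1)² = 4220;  (δR_2)² = 841;  (δR_3)² = 5330
δR = √(10400) = 102 Ω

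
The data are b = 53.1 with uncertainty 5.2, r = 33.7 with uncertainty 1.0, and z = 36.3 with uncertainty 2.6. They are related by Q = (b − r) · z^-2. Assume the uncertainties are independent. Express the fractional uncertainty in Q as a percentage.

30.8%

Let u = b − r = 19.4. δu = √(δb² + δr²) = √(27.0 + 1.00) = 5.30, so δu/u = 0.273.
Q is then a monomial in u, z:
δQ/Q = √((δu/u)² + (-2·δz/z)²) = √(0.0745 + 0.0205) = 0.308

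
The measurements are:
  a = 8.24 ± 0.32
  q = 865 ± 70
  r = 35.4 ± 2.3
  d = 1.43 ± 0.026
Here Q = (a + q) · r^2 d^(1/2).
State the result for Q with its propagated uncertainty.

Let u = a + q = 873. δu = √(δa² + δq²) = √(0.102 + 4900) = 70.0, so δu/u = 0.0802.
Q is then a monomial in u, r, d:
δQ/Q = √((δu/u)² + (2·δr/r)² + (½·δd/d)²) = √(0.00643 + 0.0169 + 8.26e-05) = 0.153
Q = 1.31e+06, so δQ = 0.153 × 1.31e+06 = 2e+05.

(1.31 ± 0.200) × 10^6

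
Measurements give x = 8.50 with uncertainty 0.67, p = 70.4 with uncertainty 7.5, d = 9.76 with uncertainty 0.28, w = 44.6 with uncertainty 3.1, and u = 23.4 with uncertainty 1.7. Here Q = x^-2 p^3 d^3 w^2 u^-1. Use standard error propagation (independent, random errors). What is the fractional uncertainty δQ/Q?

Products/powers → add relative errors in quadrature, weighted by exponent:
  (-2·δx/x)² = (-2×0.0788)² = 0.0249;  (3·δp/p)² = (3×0.107)² = 0.102;  (3·δd/d)² = (3×0.0287)² = 0.00741;  (2·δw/w)² = (2×0.0695)² = 0.0193;  (-1·δu/u)² = (-1×0.0726)² = 0.00528
δQ/Q = √(0.159) = 0.399

0.399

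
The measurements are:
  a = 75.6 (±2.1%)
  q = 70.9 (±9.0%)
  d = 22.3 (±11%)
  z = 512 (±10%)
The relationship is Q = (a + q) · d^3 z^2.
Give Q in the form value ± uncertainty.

Let u = a + q = 146. δu = √(δa² + δq²) = √(2.52 + 40.7) = 6.58, so δu/u = 0.0449.
Q is then a monomial in u, d, z:
δQ/Q = √((δu/u)² + (3·δd/d)² + (2·δz/z)²) = √(0.00201 + 0.109 + 0.0400) = 0.388
Q = 4.26e+11, so δQ = 0.388 × 4.26e+11 = 1.65e+11.

(4.26 ± 1.65) × 10^11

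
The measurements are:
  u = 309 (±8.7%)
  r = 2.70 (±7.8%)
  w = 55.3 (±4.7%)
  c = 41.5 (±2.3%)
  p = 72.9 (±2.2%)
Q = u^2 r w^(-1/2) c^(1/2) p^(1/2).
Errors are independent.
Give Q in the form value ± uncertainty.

Relative error in a monomial: (δQ/Q)² = Σ (nᵢ · δxᵢ/xᵢ)².
  (2·δu/u)² = (2×0.0870)² = 0.0303;  (1·δr/r)² = (1×0.0780)² = 0.00608;  (−½·δw/w)² = (-0.5×0.0470)² = 0.000552;  (½·δc/c)² = (0.5×0.0230)² = 0.000132;  (½·δp/p)² = (0.5×0.0220)² = 0.000121
δQ/Q = √(0.0372) = 0.193
Q = 1.91e+06, so δQ = 0.193 × 1.91e+06 = 3.68e+05.

(1.91 ± 0.368) × 10^6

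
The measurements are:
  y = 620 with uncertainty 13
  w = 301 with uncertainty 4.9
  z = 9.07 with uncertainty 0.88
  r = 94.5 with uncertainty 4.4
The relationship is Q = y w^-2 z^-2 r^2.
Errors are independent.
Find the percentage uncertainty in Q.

21.9%

Since Q is a product/quotient, work with relative uncertainties:
  (1·δy/y)² = (1×0.0210)² = 0.000440;  (-2·δw/w)² = (-2×0.0163)² = 0.00106;  (-2·δz/z)² = (-2×0.0970)² = 0.0377;  (2·δr/r)² = (2×0.0466)² = 0.00867
δQ/Q = √(0.0478) = 0.219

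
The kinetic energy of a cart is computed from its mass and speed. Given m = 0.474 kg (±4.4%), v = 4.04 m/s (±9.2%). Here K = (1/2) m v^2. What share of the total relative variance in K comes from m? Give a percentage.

5.41%

(δK/K)² = (1·δm/m)² + (2·δv/v)²
  m term: (1×0.0440)² = 0.00194
  v term: (2×0.0920)² = 0.0339
Total = 0.0358. Share from m = 0.00194/0.0358 = 0.0541.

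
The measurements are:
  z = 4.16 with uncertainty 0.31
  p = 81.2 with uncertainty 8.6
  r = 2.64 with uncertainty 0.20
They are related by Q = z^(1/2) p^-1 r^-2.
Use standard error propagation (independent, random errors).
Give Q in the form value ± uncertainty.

For a monomial Q ∝ z^(1/2), p^-1, r^-2, fractional errors add in quadrature:
  (½·δz/z)² = (0.5×0.0745)² = 0.00139;  (-1·δp/p)² = (-1×0.106)² = 0.0112;  (-2·δr/r)² = (-2×0.0758)² = 0.0230
δQ/Q = √(0.0356) = 0.189
Q = 0.00360, so δQ = 0.189 × 0.00360 = 0.000680.

0.00360 ± 0.000680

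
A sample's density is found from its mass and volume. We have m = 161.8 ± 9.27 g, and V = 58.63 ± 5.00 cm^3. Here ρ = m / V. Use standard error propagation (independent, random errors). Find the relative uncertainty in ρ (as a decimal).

For a monomial ρ ∝ m, V^-1, fractional errors add in quadrature:
  (1·δm/m)² = (1×0.0573)² = 0.00328;  (-1·δV/V)² = (-1×0.0853)² = 0.00727
δρ/ρ = √(0.0106) = 0.103

0.103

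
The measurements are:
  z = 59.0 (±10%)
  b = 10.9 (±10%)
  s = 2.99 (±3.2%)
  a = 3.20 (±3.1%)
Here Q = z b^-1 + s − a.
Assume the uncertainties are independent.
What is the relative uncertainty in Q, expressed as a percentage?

Let p = z·b^-1 = 5.41. δp/p = √((1·δz/z)² + (-1·δb/b)²) = √(0.0100 + 0.0100) = 0.141, so δp = 0.765.
Q = p + s − a: δQ = √(δp² + δs² + δa²) = √(0.586 + 0.00915 + 0.00984) = 0.778
Q = 5.20, so δQ/Q = 0.778/5.20 = 0.149.

14.9%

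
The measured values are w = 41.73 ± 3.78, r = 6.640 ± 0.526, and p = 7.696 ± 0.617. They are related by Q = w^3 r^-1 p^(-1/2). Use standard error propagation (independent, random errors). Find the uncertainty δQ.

1130

Each factor contributes (exponent × relative error)² to (δQ/Q)²:
  (3·δw/w)² = (3×0.0906)² = 0.0738;  (-1·δr/r)² = (-1×0.0792)² = 0.00628;  (−½·δp/p)² = (-0.5×0.0802)² = 0.00161
δQ/Q = √(0.0817) = 0.286
Q = 3945, so δQ = 0.286 × 3945 = 1130.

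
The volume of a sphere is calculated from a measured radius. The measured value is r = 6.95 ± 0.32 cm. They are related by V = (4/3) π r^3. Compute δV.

194 cm^3

For a monomial V ∝ r^3, fractional errors add in quadrature:
  (3·δr/r)² = (3×0.0460)² = 0.0191
δV/V = √(0.0191) = 0.138
V = 1410 cm^3, so δV = 0.138 × 1410 = 194 cm^3.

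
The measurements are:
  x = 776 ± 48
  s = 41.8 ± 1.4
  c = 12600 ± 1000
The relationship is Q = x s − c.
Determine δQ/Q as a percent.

Let p = x·s = 32400. δp/p = √((1·δx/x)² + (1·δs/s)²) = √(0.00383 + 0.00112) = 0.0703, so δp = 2280.
Q = p − c: δQ = √(δp² + δc²) = √(5.21e+06 + 1e+06) = 2490
Q = 19800, so δQ/Q = 2490/19800 = 0.126.

12.6%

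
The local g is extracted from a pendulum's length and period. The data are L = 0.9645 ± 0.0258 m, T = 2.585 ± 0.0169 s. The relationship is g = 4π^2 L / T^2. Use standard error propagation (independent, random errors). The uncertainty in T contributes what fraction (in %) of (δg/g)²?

19.3%

(δg/g)² = (1·δL/L)² + (-2·δT/T)²
  L term: (1×0.0267)² = 0.000716
  T term: (-2×0.00654)² = 0.000171
Total = 0.000887. Share from T = 0.000171/0.000887 = 0.193.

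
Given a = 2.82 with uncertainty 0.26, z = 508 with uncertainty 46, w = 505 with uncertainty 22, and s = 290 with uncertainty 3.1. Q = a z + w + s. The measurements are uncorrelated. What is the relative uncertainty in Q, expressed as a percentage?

Let p = a·z = 1430. δp/p = √((1·δa/a)² + (1·δz/z)²) = √(0.00850 + 0.00820) = 0.129, so δp = 185.
Q = p + w + s: δQ = √(δp² + δw² + δs²) = √(34300 + 484 + 9.61) = 186
Q = 2230, so δQ/Q = 186/2230 = 0.0837.

8.37%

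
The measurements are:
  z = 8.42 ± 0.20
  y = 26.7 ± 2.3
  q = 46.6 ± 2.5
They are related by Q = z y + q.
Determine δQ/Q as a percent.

7.46%

Let p = z·y = 225. δp/p = √((1·δz/z)² + (1·δy/y)²) = √(0.000564 + 0.00742) = 0.0894, so δp = 20.1.
Q = p + q: δQ = √(δp² + δq²) = √(404 + 6.25) = 20.2
Q = 271, so δQ/Q = 20.2/271 = 0.0746.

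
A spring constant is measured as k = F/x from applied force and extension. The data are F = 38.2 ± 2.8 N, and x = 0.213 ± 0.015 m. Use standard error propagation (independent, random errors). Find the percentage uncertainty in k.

10.2%

Relative error in a monomial: (δk/k)² = Σ (nᵢ · δxᵢ/xᵢ)².
  (1·δF/F)² = (1×0.0733)² = 0.00537;  (-1·δx/x)² = (-1×0.0704)² = 0.00496
δk/k = √(0.0103) = 0.102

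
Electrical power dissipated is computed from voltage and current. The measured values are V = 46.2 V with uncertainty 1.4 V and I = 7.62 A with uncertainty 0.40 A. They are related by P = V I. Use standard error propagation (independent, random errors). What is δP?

21.3 W

Since P is a product/quotient, work with relative uncertainties:
  (1·δV/V)² = (1×0.0303)² = 0.000918;  (1·δI/I)² = (1×0.0525)² = 0.00276
δP/P = √(0.00367) = 0.0606
P = 352 W, so δP = 0.0606 × 352 = 21.3 W.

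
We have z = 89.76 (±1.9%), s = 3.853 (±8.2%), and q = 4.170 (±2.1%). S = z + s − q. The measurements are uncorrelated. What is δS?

1.74

For a sum/difference, combine absolute errors in quadrature:
  (δz)² = 2.91;  (δs)² = 0.0998;  (δq)² = 0.00767
δS = √(3.02) = 1.74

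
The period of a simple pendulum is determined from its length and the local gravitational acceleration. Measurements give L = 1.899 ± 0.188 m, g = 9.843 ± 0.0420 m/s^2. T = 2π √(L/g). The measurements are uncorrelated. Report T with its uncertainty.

2.760 ± 0.137 s

Since T is a product/quotient, work with relative uncertainties:
  (½·δL/L)² = (0.5×0.0990)² = 0.00245;  (−½·δg/g)² = (-0.5×0.00427)² = 4.55e-06
δT/T = √(0.00245) = 0.0495
T = 2.760 s, so δT = 0.0495 × 2.760 = 0.137 s.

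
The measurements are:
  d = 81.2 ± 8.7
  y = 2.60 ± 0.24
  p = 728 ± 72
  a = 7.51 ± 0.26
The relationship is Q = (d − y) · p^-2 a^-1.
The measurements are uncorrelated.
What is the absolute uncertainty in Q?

4.53e-06

Let u = d − y = 78.6. δu = √(δd² + δy²) = √(75.7 + 0.0576) = 8.70, so δu/u = 0.111.
Q is then a monomial in u, p, a:
δQ/Q = √((δu/u)² + (-2·δp/p)² + (-1·δa/a)²) = √(0.0123 + 0.0391 + 0.00120) = 0.229
Q = 1.97e-05, so δQ = 0.229 × 1.97e-05 = 4.53e-06.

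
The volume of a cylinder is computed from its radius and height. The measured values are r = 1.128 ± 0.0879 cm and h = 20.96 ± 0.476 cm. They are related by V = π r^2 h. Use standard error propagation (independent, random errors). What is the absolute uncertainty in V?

13.2 cm^3

Since V is a product/quotient, work with relative uncertainties:
  (2·δr/r)² = (2×0.0779)² = 0.0243;  (1·δh/h)² = (1×0.0227)² = 0.000516
δV/V = √(0.0248) = 0.157
V = 83.78 cm^3, so δV = 0.157 × 83.78 = 13.2 cm^3.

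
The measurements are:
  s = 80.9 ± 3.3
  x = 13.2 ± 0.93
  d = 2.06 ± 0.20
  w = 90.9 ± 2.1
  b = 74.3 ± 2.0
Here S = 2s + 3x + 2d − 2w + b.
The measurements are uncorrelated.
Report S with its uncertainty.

98.0 ± 8.55

For a sum/difference, combine absolute errors in quadrature:
  (2·δs)² = 43.6;  (3·δx)² = 7.78;  (2·δd)² = 0.160;  (2·δw)² = 17.6;  (δb)² = 4.00
δS = √(73.1) = 8.55
S = 98.0.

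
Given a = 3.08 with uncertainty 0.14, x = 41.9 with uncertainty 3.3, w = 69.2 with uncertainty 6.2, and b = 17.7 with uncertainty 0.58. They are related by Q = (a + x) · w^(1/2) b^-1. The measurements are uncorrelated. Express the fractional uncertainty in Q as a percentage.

Let u = a + x = 45.0. δu = √(δa² + δx²) = √(0.0196 + 10.9) = 3.30, so δu/u = 0.0734.
Q is then a monomial in u, w, b:
δQ/Q = √((δu/u)² + (½·δw/w)² + (-1·δb/b)²) = √(0.00539 + 0.00201 + 0.00107) = 0.0920

9.20%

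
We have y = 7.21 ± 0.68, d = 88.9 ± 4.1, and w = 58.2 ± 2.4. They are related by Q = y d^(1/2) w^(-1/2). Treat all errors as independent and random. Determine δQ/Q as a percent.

Relative error in a monomial: (δQ/Q)² = Σ (nᵢ · δxᵢ/xᵢ)².
  (1·δy/y)² = (1×0.0943)² = 0.00890;  (½·δd/d)² = (0.5×0.0461)² = 0.000532;  (−½·δw/w)² = (-0.5×0.0412)² = 0.000425
δQ/Q = √(0.00985) = 0.0993

9.93%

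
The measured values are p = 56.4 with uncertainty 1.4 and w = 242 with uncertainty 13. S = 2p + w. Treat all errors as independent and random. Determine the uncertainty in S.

For a sum/difference, combine absolute errors in quadrature:
  (2·δp)² = 7.84;  (δw)² = 169
δS = √(177) = 13.3

13.3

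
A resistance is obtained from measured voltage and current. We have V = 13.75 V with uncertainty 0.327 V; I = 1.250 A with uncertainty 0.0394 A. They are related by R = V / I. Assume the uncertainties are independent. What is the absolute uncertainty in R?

Each factor contributes (exponent × relative error)² to (δR/R)²:
  (1·δV/V)² = (1×0.0238)² = 0.000566;  (-1·δI/I)² = (-1×0.0315)² = 0.000994
δR/R = √(0.00156) = 0.0395
R = 11.00 Ω, so δR = 0.0395 × 11.00 = 0.434 Ω.

0.434 Ω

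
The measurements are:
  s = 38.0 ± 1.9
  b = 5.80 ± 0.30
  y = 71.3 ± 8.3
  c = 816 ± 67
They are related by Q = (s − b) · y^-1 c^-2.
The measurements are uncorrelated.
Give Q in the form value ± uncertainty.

Let u = s − b = 32.2. δu = √(δs² + δb²) = √(3.61 + 0.0900) = 1.92, so δu/u = 0.0597.
Q is then a monomial in u, y, c:
δQ/Q = √((δu/u)² + (-1·δy/y)² + (-2·δc/c)²) = √(0.00357 + 0.0136 + 0.0270) = 0.210
Q = 6.78e-07, so δQ = 0.210 × 6.78e-07 = 1.42e-07.

(6.78 ± 1.42) × 10^-7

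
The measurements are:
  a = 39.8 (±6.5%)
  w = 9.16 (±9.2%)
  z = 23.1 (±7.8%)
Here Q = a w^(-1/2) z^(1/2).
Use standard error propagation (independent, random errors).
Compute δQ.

Products/powers → add relative errors in quadrature, weighted by exponent:
  (1·δa/a)² = (1×0.0650)² = 0.00423;  (−½·δw/w)² = (-0.5×0.0920)² = 0.00212;  (½·δz/z)² = (0.5×0.0780)² = 0.00152
δQ/Q = √(0.00786) = 0.0887
Q = 63.2, so δQ = 0.0887 × 63.2 = 5.60.

5.60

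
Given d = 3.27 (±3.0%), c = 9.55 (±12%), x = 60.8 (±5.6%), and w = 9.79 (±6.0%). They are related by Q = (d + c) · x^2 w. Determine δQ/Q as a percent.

15.6%

Let u = d + c = 12.8. δu = √(δd² + δc²) = √(0.00962 + 1.31) = 1.15, so δu/u = 0.0897.
Q is then a monomial in u, x, w:
δQ/Q = √((δu/u)² + (2·δx/x)² + (1·δw/w)²) = √(0.00805 + 0.0125 + 0.00360) = 0.156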